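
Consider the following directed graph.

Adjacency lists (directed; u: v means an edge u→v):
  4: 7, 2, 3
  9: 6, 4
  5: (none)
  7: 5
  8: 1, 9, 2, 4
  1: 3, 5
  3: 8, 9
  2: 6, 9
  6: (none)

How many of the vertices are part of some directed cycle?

6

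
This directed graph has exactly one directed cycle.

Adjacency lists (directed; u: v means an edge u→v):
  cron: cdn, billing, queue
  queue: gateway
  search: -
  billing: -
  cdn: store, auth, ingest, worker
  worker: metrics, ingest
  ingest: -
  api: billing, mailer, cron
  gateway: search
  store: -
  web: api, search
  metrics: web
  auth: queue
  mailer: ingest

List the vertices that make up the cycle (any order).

DFS with gray/black marking from cron:
cron gray
  cdn gray
    store gray
    store black
    auth gray
      queue gray
        gateway gray
          search gray
          search black
        gateway black
      queue black
    auth black
    ingest gray
    ingest black
    worker gray
      metrics gray
        web gray
          api gray
            billing gray
            billing black
            mailer gray
              mailer→ingest: ingest black — skip
            mailer black
            api→cron: cron is gray → back edge
Back edge closes the cycle cron → cdn → worker → metrics → web → api → cron; its vertices are {api, cdn, web, cron, worker, metrics}.

api, cdn, web, cron, worker, metrics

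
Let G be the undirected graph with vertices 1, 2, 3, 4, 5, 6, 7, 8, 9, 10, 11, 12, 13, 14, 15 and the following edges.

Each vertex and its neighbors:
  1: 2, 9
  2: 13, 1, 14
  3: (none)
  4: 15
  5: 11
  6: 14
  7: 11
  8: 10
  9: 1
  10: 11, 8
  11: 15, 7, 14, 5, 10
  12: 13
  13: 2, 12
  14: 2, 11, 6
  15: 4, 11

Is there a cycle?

No

DFS, tracking each vertex's parent; an edge to a visited non-parent vertex closes a cycle.
Start from 12:
visit 12 (parent –)
  visit 13 (parent 12)
    visit 2 (parent 13)
      2–13: parent, skip
      visit 1 (parent 2)
        1–2: parent, skip
        visit 9 (parent 1)
          9–1: parent, skip
      visit 14 (parent 2)
        14–2: parent, skip
        visit 11 (parent 14)
          visit 15 (parent 11)
            visit 4 (parent 15)
              4–15: parent, skip
            15–11: parent, skip
          visit 7 (parent 11)
            7–11: parent, skip
          11–14: parent, skip
          visit 5 (parent 11)
            5–11: parent, skip
          visit 10 (parent 11)
            10–11: parent, skip
            visit 8 (parent 10)
              8–10: parent, skip
        visit 6 (parent 14)
          6–14: parent, skip
    13–12: parent, skip
visit 3 (parent –)
No non-parent visited neighbor found — the graph is a forest.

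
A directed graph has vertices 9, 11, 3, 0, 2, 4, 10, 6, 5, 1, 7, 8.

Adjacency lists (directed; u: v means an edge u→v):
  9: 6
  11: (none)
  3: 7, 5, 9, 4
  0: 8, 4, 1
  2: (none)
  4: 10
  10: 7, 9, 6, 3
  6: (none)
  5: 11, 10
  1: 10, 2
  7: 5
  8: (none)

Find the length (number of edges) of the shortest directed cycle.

For each vertex v, BFS finds the shortest path from v back to v.
The shortest such closed walk is 4 → 10 → 3 → 4, length 3.

3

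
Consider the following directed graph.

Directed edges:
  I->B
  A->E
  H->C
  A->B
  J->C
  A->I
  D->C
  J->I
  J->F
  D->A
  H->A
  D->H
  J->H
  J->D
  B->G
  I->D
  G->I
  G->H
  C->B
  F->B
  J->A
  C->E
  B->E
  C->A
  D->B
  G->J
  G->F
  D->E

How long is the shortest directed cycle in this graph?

3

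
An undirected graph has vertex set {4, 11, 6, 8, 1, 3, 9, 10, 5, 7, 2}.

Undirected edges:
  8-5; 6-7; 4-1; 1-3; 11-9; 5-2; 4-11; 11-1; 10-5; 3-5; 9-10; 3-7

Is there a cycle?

DFS, tracking each vertex's parent; an edge to a visited non-parent vertex closes a cycle.
Start from 3:
visit 3 (parent –)
  visit 1 (parent 3)
    1–3: parent, skip
    visit 11 (parent 1)
      visit 9 (parent 11)
        visit 10 (parent 9)
          10–9: parent, skip
          visit 5 (parent 10)
            visit 2 (parent 5)
              2–5: parent, skip
            5–3: 3 visited and ≠ parent → cycle
Cycle: 3 – 1 – 11 – 9 – 10 – 5 – 3.

Yes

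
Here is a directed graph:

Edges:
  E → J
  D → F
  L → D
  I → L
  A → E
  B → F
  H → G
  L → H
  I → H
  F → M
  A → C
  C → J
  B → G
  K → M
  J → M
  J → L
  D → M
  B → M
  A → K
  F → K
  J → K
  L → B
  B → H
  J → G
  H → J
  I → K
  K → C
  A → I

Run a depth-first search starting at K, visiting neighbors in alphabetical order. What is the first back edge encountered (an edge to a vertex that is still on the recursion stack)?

DFS from K (visiting neighbors in alphabetical order); mark gray on enter, black on exit:
K gray
  C gray
    J gray
      G gray
      G black
      J→K: K is gray → back edge
First back edge: J → K.

J→K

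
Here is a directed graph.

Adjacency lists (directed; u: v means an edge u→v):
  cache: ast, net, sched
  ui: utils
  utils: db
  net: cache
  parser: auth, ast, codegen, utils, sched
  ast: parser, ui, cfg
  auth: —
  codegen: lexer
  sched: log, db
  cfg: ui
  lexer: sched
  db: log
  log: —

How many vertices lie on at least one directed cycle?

4

A vertex is on a directed cycle iff it belongs to a strongly connected component of size ≥ 2 (or has a self-loop).
The vertices on cycles are {ast, net, cache, parser} — 4 in total.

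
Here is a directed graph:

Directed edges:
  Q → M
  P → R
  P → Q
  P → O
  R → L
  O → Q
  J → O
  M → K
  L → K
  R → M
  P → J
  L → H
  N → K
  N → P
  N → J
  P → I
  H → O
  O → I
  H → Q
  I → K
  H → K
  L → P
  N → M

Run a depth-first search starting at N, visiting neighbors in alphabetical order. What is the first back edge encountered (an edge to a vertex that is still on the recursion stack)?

L->P

DFS from N (visiting neighbors in alphabetical order); mark gray on enter, black on exit:
N gray
  J gray
    O gray
      I gray
        K gray
        K black
      I black
      Q gray
        M gray
          M→K: K black — skip
        M black
      Q black
    O black
  J black
  N→K: K black — skip
  N→M: M black — skip
  P gray
    P→I: I black — skip
    P→J: J black — skip
    P→O: O black — skip
    P→Q: Q black — skip
    R gray
      L gray
        H gray
          H→K: K black — skip
          H→O: O black — skip
          H→Q: Q black — skip
        H black
        L→K: K black — skip
        L→P: P is gray → back edge
First back edge: L → P.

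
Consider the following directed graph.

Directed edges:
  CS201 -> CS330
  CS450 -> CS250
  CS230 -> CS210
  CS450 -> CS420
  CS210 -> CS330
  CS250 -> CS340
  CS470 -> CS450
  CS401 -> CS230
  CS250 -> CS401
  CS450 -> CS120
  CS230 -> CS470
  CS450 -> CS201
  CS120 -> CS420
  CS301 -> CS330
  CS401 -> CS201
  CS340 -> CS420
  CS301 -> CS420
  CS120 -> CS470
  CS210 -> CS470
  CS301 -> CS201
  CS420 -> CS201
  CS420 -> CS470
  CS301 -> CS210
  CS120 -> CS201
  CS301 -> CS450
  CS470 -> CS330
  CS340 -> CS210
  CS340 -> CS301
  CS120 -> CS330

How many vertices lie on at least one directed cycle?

A vertex is on a directed cycle iff it belongs to a strongly connected component of size ≥ 2 (or has a self-loop).
The vertices on cycles are {CS120, CS210, CS230, CS250, CS301, CS340, CS401, CS420, CS450, CS470} — 10 in total.

10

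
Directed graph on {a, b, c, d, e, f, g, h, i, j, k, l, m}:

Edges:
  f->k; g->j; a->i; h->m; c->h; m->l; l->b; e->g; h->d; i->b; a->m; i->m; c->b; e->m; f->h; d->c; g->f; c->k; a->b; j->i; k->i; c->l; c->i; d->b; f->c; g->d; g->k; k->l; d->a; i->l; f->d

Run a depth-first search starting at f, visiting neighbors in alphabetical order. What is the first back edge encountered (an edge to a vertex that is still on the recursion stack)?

d->c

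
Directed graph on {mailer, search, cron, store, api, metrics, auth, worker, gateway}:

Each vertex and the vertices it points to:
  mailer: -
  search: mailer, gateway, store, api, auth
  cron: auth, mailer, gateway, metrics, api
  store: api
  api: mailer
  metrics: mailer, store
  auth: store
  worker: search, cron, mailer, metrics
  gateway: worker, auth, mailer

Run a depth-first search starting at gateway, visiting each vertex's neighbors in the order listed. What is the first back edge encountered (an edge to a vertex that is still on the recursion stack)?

DFS from gateway (visiting each vertex's neighbors in the order listed); mark gray on enter, black on exit:
gateway gray
  worker gray
    search gray
      mailer gray
      mailer black
      search→gateway: gateway is gray → back edge
First back edge: search → gateway.

search->gateway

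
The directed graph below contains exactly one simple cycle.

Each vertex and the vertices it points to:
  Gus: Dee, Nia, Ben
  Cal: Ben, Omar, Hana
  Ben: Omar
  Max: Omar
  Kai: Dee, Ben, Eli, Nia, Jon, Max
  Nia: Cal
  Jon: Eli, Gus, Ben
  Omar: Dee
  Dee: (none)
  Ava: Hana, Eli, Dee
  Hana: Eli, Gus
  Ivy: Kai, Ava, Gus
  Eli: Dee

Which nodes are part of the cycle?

Cal, Gus, Nia, Hana

DFS with gray/black marking from Nia:
Nia gray
  Cal gray
    Ben gray
      Omar gray
        Dee gray
        Dee black
      Omar black
    Ben black
    Cal→Omar: Omar black — skip
    Hana gray
      Eli gray
        Eli→Dee: Dee black — skip
      Eli black
      Gus gray
        Gus→Dee: Dee black — skip
        Gus→Nia: Nia is gray → back edge
Back edge closes the cycle Nia → Cal → Hana → Gus → Nia; its vertices are {Cal, Gus, Nia, Hana}.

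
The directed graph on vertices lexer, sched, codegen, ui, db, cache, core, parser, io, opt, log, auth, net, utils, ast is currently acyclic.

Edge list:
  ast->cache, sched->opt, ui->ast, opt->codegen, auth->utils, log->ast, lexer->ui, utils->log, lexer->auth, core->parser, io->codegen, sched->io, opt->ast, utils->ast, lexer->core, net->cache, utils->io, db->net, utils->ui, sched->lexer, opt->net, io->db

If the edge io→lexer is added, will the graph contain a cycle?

Adding io→lexer creates a cycle iff lexer can already reach io.
Path from lexer: lexer → auth → utils → io.
So lexer → … → io → lexer is a cycle.

Yes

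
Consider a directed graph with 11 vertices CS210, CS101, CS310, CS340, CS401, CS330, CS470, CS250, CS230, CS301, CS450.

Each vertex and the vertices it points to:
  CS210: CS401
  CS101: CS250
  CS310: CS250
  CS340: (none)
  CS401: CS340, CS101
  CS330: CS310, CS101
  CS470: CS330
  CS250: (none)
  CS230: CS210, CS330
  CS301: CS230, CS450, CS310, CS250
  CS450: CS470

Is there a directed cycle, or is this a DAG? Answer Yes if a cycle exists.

No

DFS with white/gray/black marking, starting from CS310:
CS310 gray
  CS250 gray
  CS250 black
CS310 black
CS210 gray
  CS401 gray
    CS340 gray
    CS340 black
    CS101 gray
      CS101→CS250: CS250 black — skip
    CS101 black
  CS401 black
CS210 black
CS330 gray
  CS330→CS310: CS310 black — skip
  CS330→CS101: CS101 black — skip
CS330 black
CS470 gray
  CS470→CS330: CS330 black — skip
CS470 black
CS230 gray
  CS230→CS210: CS210 black — skip
  CS230→CS330: CS330 black — skip
CS230 black
CS301 gray
  CS301→CS230: CS230 black — skip
  CS450 gray
    CS450→CS470: CS470 black — skip
  CS450 black
  CS301→CS310: CS310 black — skip
  CS301→CS250: CS250 black — skip
CS301 black
Every edge goes to a white or black vertex — no back edge, so the graph is acyclic.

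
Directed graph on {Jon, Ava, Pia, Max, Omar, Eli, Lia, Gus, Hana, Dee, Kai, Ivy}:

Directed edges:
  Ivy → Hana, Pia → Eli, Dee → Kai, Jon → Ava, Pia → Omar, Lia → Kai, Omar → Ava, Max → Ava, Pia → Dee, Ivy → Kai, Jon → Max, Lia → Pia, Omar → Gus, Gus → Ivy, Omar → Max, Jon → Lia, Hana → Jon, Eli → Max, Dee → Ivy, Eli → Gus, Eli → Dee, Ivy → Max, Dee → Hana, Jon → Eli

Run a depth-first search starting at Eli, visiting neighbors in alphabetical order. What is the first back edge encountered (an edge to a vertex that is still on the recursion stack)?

Jon→Eli

DFS from Eli (visiting neighbors in alphabetical order); mark gray on enter, black on exit:
Eli gray
  Dee gray
    Hana gray
      Jon gray
        Ava gray
        Ava black
        Jon→Eli: Eli is gray → back edge
First back edge: Jon → Eli.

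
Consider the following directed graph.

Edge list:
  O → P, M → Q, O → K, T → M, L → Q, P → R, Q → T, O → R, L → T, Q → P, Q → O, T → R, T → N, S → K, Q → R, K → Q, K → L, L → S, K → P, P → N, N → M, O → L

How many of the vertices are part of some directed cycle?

9

A vertex is on a directed cycle iff it belongs to a strongly connected component of size ≥ 2 (or has a self-loop).
The vertices on cycles are {K, L, M, N, O, P, Q, S, T} — 9 in total.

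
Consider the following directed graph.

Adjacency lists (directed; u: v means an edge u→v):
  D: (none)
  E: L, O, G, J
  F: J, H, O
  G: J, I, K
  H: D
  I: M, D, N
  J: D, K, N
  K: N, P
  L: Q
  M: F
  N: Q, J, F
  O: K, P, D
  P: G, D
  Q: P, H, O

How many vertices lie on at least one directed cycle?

10

A vertex is on a directed cycle iff it belongs to a strongly connected component of size ≥ 2 (or has a self-loop).
The vertices on cycles are {F, G, I, J, K, M, N, O, P, Q} — 10 in total.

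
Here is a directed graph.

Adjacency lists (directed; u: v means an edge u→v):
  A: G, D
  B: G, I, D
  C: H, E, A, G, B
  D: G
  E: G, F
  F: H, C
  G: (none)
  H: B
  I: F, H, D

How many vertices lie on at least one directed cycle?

6

A vertex is on a directed cycle iff it belongs to a strongly connected component of size ≥ 2 (or has a self-loop).
The vertices on cycles are {B, C, E, F, H, I} — 6 in total.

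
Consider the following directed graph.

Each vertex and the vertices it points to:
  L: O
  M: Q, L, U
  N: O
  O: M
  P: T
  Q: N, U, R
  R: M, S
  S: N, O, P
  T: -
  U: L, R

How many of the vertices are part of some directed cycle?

A vertex is on a directed cycle iff it belongs to a strongly connected component of size ≥ 2 (or has a self-loop).
The vertices on cycles are {L, M, N, O, Q, R, S, U} — 8 in total.

8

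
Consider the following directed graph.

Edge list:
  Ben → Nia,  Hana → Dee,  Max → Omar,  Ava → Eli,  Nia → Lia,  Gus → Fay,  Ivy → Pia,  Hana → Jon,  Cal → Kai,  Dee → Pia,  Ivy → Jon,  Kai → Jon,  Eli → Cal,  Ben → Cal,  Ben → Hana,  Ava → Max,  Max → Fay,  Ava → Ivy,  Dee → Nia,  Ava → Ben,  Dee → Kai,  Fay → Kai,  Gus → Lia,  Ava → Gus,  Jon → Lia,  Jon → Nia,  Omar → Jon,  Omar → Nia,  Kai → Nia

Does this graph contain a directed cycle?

No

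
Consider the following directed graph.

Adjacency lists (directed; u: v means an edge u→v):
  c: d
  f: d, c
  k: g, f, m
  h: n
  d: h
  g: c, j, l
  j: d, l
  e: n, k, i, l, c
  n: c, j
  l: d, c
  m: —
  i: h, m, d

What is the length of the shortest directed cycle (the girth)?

4

For each vertex v, BFS finds the shortest path from v back to v.
The shortest such closed walk is h → n → c → d → h, length 4.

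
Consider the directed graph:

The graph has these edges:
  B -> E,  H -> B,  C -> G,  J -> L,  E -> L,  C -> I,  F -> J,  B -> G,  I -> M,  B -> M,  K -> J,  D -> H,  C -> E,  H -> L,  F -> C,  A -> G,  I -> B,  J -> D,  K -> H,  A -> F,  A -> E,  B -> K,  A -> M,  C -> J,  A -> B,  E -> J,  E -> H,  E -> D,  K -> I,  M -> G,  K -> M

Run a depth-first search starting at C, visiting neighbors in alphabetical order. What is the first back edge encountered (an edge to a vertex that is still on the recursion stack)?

DFS from C (visiting neighbors in alphabetical order); mark gray on enter, black on exit:
C gray
  E gray
    D gray
      H gray
        B gray
          B→E: E is gray → back edge
First back edge: B → E.

B->E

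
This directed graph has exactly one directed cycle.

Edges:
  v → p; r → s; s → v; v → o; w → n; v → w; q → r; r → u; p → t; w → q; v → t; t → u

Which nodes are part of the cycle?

q, r, s, v, w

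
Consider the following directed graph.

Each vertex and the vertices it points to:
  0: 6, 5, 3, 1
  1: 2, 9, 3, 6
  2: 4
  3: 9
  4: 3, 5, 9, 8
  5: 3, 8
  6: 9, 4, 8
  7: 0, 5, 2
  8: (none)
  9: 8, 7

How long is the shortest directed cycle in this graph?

4

For each vertex v, BFS finds the shortest path from v back to v.
The shortest such closed walk is 7 → 2 → 4 → 9 → 7, length 4.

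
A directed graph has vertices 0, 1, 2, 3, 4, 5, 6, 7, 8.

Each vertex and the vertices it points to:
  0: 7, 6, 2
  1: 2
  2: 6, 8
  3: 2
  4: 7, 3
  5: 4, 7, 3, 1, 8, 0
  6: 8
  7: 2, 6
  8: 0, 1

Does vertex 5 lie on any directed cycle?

5 lies on a cycle iff there is a path from 5 back to itself.
Exploring from 5, it never reaches itself; equivalently, its strongly connected component is a singleton.

No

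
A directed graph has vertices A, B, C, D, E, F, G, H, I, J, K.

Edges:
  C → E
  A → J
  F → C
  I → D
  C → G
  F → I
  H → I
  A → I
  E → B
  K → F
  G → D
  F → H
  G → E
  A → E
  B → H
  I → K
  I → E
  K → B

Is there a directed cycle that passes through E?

Yes

E is on a cycle iff E can reach itself via ≥1 edge.
E → B → H → I → E — yes.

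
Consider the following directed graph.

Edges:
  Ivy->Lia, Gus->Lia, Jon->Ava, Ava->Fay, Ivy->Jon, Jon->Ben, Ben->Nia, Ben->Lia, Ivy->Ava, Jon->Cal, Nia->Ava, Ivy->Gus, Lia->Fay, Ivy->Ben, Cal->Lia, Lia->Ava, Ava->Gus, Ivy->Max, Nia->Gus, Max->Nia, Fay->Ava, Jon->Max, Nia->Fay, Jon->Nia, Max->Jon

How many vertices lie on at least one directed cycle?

6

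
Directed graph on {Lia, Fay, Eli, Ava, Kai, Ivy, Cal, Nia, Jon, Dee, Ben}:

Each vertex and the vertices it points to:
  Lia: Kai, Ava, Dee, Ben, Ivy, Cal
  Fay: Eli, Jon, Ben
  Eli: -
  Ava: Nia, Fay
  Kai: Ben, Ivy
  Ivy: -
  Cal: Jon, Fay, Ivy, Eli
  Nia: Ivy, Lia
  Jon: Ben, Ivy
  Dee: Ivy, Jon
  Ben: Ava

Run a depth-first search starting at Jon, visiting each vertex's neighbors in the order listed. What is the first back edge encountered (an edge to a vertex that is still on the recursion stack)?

DFS from Jon (visiting each vertex's neighbors in the order listed); mark gray on enter, black on exit:
Jon gray
  Ben gray
    Ava gray
      Nia gray
        Ivy gray
        Ivy black
        Lia gray
          Kai gray
            Kai→Ben: Ben is gray → back edge
First back edge: Kai → Ben.

Kai->Ben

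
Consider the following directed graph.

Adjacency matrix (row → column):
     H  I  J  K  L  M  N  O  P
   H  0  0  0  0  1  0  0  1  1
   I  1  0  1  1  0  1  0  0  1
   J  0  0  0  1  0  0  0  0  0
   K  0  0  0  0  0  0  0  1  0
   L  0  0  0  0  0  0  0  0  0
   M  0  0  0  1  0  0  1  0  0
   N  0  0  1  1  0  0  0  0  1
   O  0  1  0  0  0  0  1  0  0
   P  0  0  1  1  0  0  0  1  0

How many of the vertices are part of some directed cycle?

8

A vertex is on a directed cycle iff it belongs to a strongly connected component of size ≥ 2 (or has a self-loop).
The vertices on cycles are {H, I, J, K, M, N, O, P} — 8 in total.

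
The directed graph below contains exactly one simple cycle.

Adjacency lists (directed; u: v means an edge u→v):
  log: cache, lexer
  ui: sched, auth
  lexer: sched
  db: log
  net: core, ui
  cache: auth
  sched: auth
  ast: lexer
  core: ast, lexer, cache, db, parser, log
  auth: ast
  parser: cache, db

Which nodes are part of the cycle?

ast, auth, lexer, sched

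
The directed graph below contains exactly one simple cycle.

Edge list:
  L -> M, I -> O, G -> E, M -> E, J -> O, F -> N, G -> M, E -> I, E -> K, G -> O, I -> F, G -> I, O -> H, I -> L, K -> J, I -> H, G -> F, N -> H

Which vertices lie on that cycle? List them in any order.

E, I, L, M

DFS with gray/black marking from E:
E gray
  I gray
    L gray
      M gray
        M→E: E is gray → back edge
Back edge closes the cycle E → I → L → M → E; its vertices are {E, I, L, M}.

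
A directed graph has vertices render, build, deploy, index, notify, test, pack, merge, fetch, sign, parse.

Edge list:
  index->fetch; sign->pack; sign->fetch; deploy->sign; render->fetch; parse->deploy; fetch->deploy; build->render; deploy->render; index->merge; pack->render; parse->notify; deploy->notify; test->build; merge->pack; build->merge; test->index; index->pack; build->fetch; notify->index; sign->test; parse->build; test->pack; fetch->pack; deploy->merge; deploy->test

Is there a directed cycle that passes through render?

render is on a cycle iff render can reach itself via ≥1 edge.
render → fetch → pack → render — yes.

Yes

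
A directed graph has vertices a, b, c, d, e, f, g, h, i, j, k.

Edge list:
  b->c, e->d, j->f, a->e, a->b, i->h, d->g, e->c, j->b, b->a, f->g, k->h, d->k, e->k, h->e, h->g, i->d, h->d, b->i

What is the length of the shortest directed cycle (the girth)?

For each vertex v, BFS finds the shortest path from v back to v.
The shortest such closed walk is b → a → b, length 2.

2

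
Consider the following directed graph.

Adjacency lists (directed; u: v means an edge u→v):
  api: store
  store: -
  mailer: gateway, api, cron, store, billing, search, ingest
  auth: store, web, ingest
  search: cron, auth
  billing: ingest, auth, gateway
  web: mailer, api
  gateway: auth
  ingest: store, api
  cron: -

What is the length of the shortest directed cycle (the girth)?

4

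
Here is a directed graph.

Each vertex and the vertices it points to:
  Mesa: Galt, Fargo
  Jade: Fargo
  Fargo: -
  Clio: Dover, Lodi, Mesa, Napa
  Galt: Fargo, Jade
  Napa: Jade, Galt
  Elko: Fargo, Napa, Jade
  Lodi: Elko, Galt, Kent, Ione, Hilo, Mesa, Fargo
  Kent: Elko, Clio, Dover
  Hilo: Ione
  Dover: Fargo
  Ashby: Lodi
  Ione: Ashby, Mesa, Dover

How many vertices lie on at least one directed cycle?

6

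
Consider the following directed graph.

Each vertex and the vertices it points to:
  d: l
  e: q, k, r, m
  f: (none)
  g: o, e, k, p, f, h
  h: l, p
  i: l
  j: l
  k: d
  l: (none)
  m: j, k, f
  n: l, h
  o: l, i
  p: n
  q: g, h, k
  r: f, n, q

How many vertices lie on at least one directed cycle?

7

A vertex is on a directed cycle iff it belongs to a strongly connected component of size ≥ 2 (or has a self-loop).
The vertices on cycles are {e, g, h, n, p, q, r} — 7 in total.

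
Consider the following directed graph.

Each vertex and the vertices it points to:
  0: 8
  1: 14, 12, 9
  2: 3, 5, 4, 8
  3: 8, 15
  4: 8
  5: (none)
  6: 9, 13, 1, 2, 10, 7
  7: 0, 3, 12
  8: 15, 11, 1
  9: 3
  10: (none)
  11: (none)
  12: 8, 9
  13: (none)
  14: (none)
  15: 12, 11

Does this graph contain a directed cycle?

Yes

DFS with white/gray/black marking, starting from 0:
0 gray
  8 gray
    15 gray
      12 gray
        12→8: 8 is gray → back edge
Back edge found, so a cycle exists: 8 → 15 → 12 → 8.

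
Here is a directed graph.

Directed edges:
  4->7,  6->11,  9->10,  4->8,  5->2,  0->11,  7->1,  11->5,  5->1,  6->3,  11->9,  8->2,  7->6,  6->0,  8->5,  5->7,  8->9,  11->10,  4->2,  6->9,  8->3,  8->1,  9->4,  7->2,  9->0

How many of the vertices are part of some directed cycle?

A vertex is on a directed cycle iff it belongs to a strongly connected component of size ≥ 2 (or has a self-loop).
The vertices on cycles are {0, 4, 5, 6, 7, 8, 9, 11} — 8 in total.

8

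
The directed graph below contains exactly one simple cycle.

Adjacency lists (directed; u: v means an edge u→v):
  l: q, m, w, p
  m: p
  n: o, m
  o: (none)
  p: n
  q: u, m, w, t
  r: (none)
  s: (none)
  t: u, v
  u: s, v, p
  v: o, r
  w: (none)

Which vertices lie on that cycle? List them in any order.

m, n, p

DFS with gray/black marking from p:
p gray
  n gray
    o gray
    o black
    m gray
      m→p: p is gray → back edge
Back edge closes the cycle p → n → m → p; its vertices are {m, n, p}.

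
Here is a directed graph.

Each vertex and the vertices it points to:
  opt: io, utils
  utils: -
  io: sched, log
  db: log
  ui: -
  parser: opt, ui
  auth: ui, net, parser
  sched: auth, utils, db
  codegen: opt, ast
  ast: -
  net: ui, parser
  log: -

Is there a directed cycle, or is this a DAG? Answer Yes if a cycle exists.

DFS with white/gray/black marking, starting from net:
net gray
  ui gray
  ui black
  parser gray
    opt gray
      io gray
        sched gray
          auth gray
            auth→ui: ui black — skip
            auth→net: net is gray → back edge
Back edge found, so a cycle exists: net → parser → opt → io → sched → auth → net.

Yes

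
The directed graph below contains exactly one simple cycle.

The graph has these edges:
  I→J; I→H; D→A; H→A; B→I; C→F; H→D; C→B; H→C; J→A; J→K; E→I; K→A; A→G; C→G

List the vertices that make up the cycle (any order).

B, C, H, I

DFS with gray/black marking from I:
I gray
  H gray
    C gray
      G gray
      G black
      F gray
      F black
      B gray
        B→I: I is gray → back edge
Back edge closes the cycle I → H → C → B → I; its vertices are {B, C, H, I}.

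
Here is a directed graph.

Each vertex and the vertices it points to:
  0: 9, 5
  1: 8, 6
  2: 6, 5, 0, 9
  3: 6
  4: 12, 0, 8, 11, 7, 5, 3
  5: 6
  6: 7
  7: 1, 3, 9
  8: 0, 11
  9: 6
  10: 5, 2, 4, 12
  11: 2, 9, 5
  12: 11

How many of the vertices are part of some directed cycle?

A vertex is on a directed cycle iff it belongs to a strongly connected component of size ≥ 2 (or has a self-loop).
The vertices on cycles are {0, 1, 2, 3, 5, 6, 7, 8, 9, 11} — 10 in total.

10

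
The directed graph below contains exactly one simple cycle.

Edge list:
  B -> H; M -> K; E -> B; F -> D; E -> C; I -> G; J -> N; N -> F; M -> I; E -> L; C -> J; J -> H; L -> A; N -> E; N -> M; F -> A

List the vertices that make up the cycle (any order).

DFS with gray/black marking from N:
N gray
  M gray
    I gray
      G gray
      G black
    I black
    K gray
    K black
  M black
  E gray
    L gray
      A gray
      A black
    L black
    B gray
      H gray
      H black
    B black
    C gray
      J gray
        J→H: H black — skip
        J→N: N is gray → back edge
Back edge closes the cycle N → E → C → J → N; its vertices are {C, E, J, N}.

C, E, J, N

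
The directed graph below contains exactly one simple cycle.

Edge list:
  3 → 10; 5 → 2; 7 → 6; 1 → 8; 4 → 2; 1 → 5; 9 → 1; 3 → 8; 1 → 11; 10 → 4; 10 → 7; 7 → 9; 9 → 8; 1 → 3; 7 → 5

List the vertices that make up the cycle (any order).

1, 3, 7, 9, 10

DFS with gray/black marking from 1:
1 gray
  8 gray
  8 black
  11 gray
  11 black
  5 gray
    2 gray
    2 black
  5 black
  3 gray
    3→8: 8 black — skip
    10 gray
      4 gray
        4→2: 2 black — skip
      4 black
      7 gray
        6 gray
        6 black
        9 gray
          9→1: 1 is gray → back edge
Back edge closes the cycle 1 → 3 → 10 → 7 → 9 → 1; its vertices are {1, 3, 7, 9, 10}.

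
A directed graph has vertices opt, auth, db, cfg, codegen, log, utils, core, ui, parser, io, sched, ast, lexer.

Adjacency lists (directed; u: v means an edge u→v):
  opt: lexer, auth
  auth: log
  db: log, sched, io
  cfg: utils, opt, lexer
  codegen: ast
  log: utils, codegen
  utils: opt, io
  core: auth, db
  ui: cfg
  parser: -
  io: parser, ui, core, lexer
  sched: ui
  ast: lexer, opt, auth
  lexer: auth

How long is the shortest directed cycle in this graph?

For each vertex v, BFS finds the shortest path from v back to v.
The shortest such closed walk is io → core → db → io, length 3.

3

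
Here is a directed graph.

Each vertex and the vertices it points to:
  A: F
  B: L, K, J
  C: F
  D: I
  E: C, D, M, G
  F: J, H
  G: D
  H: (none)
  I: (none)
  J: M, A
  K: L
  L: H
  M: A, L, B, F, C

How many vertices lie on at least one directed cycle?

6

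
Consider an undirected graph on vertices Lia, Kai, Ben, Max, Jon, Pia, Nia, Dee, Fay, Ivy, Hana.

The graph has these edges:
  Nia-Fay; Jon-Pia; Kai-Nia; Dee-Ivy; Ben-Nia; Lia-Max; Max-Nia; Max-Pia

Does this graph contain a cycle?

No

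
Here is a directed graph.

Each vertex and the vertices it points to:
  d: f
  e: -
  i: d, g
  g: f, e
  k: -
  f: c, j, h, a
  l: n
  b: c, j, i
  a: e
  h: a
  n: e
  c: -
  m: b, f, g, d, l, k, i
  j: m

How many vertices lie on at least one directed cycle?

A vertex is on a directed cycle iff it belongs to a strongly connected component of size ≥ 2 (or has a self-loop).
The vertices on cycles are {b, d, f, g, i, j, m} — 7 in total.

7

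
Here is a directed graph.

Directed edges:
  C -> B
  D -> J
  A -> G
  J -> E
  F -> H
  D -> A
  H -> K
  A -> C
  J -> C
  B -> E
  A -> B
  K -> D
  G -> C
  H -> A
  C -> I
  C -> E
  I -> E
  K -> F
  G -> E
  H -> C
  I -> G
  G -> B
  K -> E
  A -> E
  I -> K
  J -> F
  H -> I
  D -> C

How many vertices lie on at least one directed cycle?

9

A vertex is on a directed cycle iff it belongs to a strongly connected component of size ≥ 2 (or has a self-loop).
The vertices on cycles are {A, C, D, F, G, H, I, J, K} — 9 in total.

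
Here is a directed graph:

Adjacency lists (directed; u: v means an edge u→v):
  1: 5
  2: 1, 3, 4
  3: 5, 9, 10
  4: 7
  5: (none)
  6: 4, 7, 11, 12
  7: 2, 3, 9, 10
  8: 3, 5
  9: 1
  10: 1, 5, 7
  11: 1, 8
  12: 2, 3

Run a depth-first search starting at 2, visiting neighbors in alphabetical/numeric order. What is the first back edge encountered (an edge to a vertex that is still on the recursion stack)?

7→2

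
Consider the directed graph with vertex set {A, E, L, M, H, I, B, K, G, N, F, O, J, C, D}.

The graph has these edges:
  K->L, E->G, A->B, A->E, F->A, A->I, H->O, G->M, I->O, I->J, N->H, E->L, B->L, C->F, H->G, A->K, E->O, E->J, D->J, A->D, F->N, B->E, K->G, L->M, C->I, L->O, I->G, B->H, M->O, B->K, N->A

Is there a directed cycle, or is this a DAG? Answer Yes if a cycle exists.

No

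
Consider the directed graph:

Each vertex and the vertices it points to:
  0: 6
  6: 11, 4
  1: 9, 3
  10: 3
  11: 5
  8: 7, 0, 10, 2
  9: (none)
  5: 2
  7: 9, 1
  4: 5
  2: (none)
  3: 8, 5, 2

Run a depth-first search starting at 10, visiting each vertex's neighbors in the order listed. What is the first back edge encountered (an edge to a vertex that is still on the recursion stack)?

DFS from 10 (visiting each vertex's neighbors in the order listed); mark gray on enter, black on exit:
10 gray
  3 gray
    8 gray
      7 gray
        9 gray
        9 black
        1 gray
          1→9: 9 black — skip
          1→3: 3 is gray → back edge
First back edge: 1 → 3.

1->3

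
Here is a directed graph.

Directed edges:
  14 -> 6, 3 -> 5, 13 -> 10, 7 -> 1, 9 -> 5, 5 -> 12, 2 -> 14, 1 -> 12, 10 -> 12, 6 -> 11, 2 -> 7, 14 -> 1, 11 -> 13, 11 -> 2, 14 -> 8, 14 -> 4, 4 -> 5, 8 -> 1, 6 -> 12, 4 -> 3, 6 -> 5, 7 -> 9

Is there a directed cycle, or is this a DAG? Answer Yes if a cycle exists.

Yes

DFS with white/gray/black marking, starting from 6:
6 gray
  5 gray
    12 gray
    12 black
  5 black
  6→12: 12 black — skip
  11 gray
    13 gray
      10 gray
        10→12: 12 black — skip
      10 black
    13 black
    2 gray
      14 gray
        1 gray
          1→12: 12 black — skip
        1 black
        4 gray
          4→5: 5 black — skip
          3 gray
            3→5: 5 black — skip
          3 black
        4 black
        14→6: 6 is gray → back edge
Back edge found, so a cycle exists: 6 → 11 → 2 → 14 → 6.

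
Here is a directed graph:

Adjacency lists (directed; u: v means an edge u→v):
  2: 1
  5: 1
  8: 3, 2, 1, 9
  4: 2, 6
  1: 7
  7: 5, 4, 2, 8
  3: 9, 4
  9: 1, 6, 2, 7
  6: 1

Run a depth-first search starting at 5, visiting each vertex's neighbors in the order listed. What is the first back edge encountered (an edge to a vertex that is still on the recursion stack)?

7→5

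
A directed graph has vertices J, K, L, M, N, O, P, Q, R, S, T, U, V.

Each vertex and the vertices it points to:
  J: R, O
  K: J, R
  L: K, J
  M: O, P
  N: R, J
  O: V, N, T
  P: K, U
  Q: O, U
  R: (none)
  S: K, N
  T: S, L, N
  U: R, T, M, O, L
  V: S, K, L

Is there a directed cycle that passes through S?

Yes

S is on a cycle iff S can reach itself via ≥1 edge.
S → K → J → O → V → S — yes.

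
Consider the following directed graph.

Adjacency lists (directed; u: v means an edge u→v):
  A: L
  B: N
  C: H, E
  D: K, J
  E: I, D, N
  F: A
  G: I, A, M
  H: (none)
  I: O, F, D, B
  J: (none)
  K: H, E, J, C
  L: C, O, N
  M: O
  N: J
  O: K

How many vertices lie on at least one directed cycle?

A vertex is on a directed cycle iff it belongs to a strongly connected component of size ≥ 2 (or has a self-loop).
The vertices on cycles are {A, C, D, E, F, I, K, L, O} — 9 in total.

9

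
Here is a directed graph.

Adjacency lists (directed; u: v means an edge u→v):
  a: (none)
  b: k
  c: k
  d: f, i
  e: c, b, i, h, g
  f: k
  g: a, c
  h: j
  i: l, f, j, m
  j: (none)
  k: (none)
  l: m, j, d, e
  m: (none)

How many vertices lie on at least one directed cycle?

A vertex is on a directed cycle iff it belongs to a strongly connected component of size ≥ 2 (or has a self-loop).
The vertices on cycles are {d, e, i, l} — 4 in total.

4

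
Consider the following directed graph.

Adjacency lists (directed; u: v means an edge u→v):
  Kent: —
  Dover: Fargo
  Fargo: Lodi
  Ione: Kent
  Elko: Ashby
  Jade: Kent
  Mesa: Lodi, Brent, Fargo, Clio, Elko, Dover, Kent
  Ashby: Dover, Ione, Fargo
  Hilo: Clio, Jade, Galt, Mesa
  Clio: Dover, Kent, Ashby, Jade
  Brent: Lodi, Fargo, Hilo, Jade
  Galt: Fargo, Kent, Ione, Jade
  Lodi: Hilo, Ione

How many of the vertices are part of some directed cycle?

10

A vertex is on a directed cycle iff it belongs to a strongly connected component of size ≥ 2 (or has a self-loop).
The vertices on cycles are {Clio, Elko, Galt, Hilo, Lodi, Mesa, Ashby, Brent, Dover, Fargo} — 10 in total.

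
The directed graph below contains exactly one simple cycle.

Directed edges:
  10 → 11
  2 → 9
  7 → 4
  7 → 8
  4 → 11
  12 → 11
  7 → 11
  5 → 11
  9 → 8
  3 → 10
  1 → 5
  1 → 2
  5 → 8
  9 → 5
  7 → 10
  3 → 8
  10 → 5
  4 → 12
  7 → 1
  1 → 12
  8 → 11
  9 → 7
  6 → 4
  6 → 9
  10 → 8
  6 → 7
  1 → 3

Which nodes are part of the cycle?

DFS with gray/black marking from 7:
7 gray
  4 gray
    11 gray
    11 black
    12 gray
      12→11: 11 black — skip
    12 black
  4 black
  7→11: 11 black — skip
  1 gray
    5 gray
      5→11: 11 black — skip
      8 gray
        8→11: 11 black — skip
      8 black
    5 black
    2 gray
      9 gray
        9→7: 7 is gray → back edge
Back edge closes the cycle 7 → 1 → 2 → 9 → 7; its vertices are {1, 2, 7, 9}.

1, 2, 7, 9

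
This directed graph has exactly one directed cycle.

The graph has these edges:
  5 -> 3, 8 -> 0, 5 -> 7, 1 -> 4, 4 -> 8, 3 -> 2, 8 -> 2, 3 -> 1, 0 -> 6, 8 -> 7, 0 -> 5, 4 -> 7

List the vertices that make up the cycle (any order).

DFS with gray/black marking from 4:
4 gray
  7 gray
  7 black
  8 gray
    0 gray
      5 gray
        3 gray
          1 gray
            1→4: 4 is gray → back edge
Back edge closes the cycle 4 → 8 → 0 → 5 → 3 → 1 → 4; its vertices are {0, 1, 3, 4, 5, 8}.

0, 1, 3, 4, 5, 8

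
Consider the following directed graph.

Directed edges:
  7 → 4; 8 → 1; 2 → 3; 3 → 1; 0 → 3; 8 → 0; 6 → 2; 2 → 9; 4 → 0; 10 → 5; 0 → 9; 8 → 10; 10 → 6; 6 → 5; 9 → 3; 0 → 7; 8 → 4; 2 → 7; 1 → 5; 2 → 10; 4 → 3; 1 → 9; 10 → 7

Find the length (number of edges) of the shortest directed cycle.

3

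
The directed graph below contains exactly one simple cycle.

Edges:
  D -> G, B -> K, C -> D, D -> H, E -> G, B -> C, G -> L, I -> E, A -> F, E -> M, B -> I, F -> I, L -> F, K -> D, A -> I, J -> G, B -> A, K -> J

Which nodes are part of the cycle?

DFS with gray/black marking from I:
I gray
  E gray
    G gray
      L gray
        F gray
          F→I: I is gray → back edge
Back edge closes the cycle I → E → G → L → F → I; its vertices are {E, F, G, I, L}.

E, F, G, I, L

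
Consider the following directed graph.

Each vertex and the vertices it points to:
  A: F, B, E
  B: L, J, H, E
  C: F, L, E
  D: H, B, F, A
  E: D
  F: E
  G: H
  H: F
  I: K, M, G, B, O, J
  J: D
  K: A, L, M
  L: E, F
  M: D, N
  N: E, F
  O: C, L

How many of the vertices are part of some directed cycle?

8

A vertex is on a directed cycle iff it belongs to a strongly connected component of size ≥ 2 (or has a self-loop).
The vertices on cycles are {A, B, D, E, F, H, J, L} — 8 in total.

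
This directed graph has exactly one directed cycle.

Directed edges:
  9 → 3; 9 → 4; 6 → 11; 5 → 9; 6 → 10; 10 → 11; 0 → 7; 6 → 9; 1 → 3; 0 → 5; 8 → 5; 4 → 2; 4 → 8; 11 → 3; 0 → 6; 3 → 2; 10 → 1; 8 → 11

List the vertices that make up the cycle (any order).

DFS with gray/black marking from 5:
5 gray
  9 gray
    3 gray
      2 gray
      2 black
    3 black
    4 gray
      4→2: 2 black — skip
      8 gray
        11 gray
          11→3: 3 black — skip
        11 black
        8→5: 5 is gray → back edge
Back edge closes the cycle 5 → 9 → 4 → 8 → 5; its vertices are {4, 5, 8, 9}.

4, 5, 8, 9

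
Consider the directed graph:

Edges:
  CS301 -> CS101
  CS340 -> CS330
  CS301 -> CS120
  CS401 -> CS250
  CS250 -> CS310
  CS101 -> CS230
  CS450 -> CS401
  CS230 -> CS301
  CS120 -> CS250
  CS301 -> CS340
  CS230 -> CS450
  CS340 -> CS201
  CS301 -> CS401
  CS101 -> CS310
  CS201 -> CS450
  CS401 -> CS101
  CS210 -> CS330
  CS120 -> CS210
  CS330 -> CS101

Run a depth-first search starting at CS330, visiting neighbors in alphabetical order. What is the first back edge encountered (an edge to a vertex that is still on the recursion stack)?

CS301→CS101

DFS from CS330 (visiting neighbors in alphabetical order); mark gray on enter, black on exit:
CS330 gray
  CS101 gray
    CS230 gray
      CS301 gray
        CS301→CS101: CS101 is gray → back edge
First back edge: CS301 → CS101.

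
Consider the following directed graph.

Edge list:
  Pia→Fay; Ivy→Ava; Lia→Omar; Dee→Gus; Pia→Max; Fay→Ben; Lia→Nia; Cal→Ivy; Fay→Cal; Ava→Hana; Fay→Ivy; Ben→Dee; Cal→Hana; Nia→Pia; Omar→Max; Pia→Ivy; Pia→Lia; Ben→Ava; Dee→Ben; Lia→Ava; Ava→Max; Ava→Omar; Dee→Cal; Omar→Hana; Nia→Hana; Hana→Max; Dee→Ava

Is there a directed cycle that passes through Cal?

No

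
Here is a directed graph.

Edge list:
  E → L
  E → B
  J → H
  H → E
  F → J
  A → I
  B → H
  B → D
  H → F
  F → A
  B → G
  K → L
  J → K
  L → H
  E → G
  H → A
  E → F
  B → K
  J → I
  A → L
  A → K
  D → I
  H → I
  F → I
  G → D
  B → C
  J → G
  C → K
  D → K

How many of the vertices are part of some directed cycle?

11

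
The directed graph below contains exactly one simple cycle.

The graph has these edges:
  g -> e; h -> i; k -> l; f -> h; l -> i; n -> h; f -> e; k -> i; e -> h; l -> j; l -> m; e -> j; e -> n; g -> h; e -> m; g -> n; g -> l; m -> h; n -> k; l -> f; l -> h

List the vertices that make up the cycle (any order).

DFS with gray/black marking from l:
l gray
  j gray
  j black
  f gray
    h gray
      i gray
      i black
    h black
    e gray
      m gray
        m→h: h black — skip
      m black
      e→h: h black — skip
      n gray
        k gray
          k→i: i black — skip
          k→l: l is gray → back edge
Back edge closes the cycle l → f → e → n → k → l; its vertices are {e, f, k, l, n}.

e, f, k, l, n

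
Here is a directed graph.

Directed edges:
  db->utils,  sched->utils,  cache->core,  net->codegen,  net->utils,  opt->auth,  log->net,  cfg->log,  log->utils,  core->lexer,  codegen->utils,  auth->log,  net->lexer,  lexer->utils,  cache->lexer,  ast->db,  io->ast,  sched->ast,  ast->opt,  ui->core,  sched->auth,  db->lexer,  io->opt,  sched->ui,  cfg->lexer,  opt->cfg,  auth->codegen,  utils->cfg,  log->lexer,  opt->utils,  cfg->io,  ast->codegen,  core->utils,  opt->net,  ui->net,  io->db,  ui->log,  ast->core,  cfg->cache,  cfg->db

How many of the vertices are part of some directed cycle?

13

A vertex is on a directed cycle iff it belongs to a strongly connected component of size ≥ 2 (or has a self-loop).
The vertices on cycles are {db, io, ast, cfg, log, net, opt, auth, core, cache, lexer, utils, codegen} — 13 in total.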